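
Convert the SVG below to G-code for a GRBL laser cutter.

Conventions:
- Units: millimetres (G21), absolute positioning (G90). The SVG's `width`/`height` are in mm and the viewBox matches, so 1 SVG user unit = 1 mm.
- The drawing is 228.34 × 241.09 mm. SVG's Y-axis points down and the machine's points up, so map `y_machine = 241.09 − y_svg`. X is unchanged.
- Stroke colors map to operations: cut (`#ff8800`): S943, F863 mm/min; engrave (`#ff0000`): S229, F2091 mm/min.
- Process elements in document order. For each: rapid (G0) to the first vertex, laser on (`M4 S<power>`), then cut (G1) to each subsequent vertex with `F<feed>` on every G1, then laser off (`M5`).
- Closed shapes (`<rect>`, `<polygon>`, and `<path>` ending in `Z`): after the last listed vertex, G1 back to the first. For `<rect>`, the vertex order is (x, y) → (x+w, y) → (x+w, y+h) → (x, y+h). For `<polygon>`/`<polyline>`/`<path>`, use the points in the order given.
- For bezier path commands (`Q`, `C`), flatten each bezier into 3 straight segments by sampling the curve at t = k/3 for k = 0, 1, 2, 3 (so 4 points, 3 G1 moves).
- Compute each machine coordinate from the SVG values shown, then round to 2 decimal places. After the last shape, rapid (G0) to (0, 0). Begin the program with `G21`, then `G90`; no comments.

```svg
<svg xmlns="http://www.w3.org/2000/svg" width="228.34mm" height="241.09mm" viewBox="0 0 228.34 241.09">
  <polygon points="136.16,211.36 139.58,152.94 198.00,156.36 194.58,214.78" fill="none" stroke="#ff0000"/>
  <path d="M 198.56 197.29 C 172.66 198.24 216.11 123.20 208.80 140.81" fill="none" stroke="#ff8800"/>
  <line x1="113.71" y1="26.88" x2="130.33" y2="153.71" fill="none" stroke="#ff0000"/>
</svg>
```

G21
G90
G0 X136.16 Y29.73
M4 S229
G1 X139.58 Y88.15 F2091
G1 X198.00 Y84.73 F2091
G1 X194.58 Y26.31 F2091
G1 X136.16 Y29.73 F2091
M5
G0 X198.56 Y43.80
M4 S943
G1 X191.33 Y61.93 F863
G1 X203.64 Y93.25 F863
G1 X208.80 Y100.28 F863
M5
G0 X113.71 Y214.21
M4 S229
G1 X130.33 Y87.38 F2091
M5
G0 X0.00 Y0.00

1 u = 1 mm; y_m = 241.09 − y.

[1] `<polygon>` regular polygon, #ff0000→engrave S229 F2091: (136.16,29.73) → (139.58,88.15) → (198.00,84.73) → (194.58,26.31) → (136.16,29.73) (closed)

[2] `<path>` cubic bezier, #ff8800→cut S943 F863: (198.56,43.80) → (191.33,61.93) → (203.64,93.25) → (208.80,100.28)

[3] `<line>` line segment, #ff0000→engrave S229 F2091: (113.71,214.21) → (130.33,87.38)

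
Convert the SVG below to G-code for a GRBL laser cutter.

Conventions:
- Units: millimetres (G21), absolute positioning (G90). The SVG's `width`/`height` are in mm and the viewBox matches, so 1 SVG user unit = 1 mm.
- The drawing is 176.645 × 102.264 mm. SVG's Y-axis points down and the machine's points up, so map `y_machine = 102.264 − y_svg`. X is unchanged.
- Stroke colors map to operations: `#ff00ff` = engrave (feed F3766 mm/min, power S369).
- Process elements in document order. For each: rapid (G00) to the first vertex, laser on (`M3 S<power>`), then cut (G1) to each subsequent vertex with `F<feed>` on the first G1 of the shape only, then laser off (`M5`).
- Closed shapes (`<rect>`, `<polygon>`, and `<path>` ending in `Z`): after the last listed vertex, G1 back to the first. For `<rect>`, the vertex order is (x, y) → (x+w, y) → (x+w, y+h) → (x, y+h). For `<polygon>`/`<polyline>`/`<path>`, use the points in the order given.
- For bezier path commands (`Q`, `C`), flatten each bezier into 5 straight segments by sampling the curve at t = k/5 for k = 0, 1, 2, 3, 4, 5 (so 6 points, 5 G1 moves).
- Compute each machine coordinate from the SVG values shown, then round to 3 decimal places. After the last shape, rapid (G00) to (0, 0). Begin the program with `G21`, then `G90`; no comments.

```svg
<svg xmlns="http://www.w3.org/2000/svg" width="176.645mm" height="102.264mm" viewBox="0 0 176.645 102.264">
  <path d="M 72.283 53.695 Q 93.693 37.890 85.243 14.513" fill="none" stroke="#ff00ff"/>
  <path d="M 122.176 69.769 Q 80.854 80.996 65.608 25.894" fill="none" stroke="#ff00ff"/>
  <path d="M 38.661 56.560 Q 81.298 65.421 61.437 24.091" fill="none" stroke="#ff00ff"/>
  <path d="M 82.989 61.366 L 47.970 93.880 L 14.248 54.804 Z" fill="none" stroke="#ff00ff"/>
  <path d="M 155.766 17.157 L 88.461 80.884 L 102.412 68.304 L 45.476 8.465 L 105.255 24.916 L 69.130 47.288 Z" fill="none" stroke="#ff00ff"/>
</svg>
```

Since the viewBox matches the mm dimensions, user units are millimetres directly. The only transform is the Y-flip y_m = 102.264 − y_svg.

Shape 1 is a quadratic bezier drawn with `<path>`. Its stroke #ff00ff means engrave at S369, F3766. After flipping Y the toolpath is (72.283,48.569) → (79.653,55.194) → (84.633,62.425) → (87.225,70.261) → (87.429,78.703) → (85.243,87.751).

Shape 2 is a quadratic bezier drawn with `<path>`. Its stroke #ff00ff means engrave at S369, F3766. After flipping Y the toolpath is (122.176,32.495) → (106.690,30.657) → (93.291,34.126) → (81.977,42.901) → (72.749,56.982) → (65.608,76.370).

Shape 3 is a quadratic bezier drawn with `<path>`. Its stroke #ff00ff means engrave at S369, F3766. After flipping Y the toolpath is (38.661,45.704) → (53.216,44.167) → (62.771,46.646) → (67.326,53.140) → (66.881,63.649) → (61.437,78.173).

Shape 4 is a closed polygon drawn with `<path>`. Its stroke #ff00ff means engrave at S369, F3766. After flipping Y the toolpath is (82.989,40.898) → (47.970,8.384) → (14.248,47.460) → (82.989,40.898), returning to the start.

Shape 5 is a closed polygon drawn with `<path>`. Its stroke #ff00ff means engrave at S369, F3766. After flipping Y the toolpath is (155.766,85.107) → (88.461,21.380) → (102.412,33.960) → (45.476,93.799) → (105.255,77.348) → (69.130,54.976) → (155.766,85.107), returning to the start.

G21
G90
G00 X72.283 Y48.569
M3 S369
G1 X79.653 Y55.194 F3766
G1 X84.633 Y62.425
G1 X87.225 Y70.261
G1 X87.429 Y78.703
G1 X85.243 Y87.751
M5
G00 X122.176 Y32.495
M3 S369
G1 X106.690 Y30.657 F3766
G1 X93.291 Y34.126
G1 X81.977 Y42.901
G1 X72.749 Y56.982
G1 X65.608 Y76.370
M5
G00 X38.661 Y45.704
M3 S369
G1 X53.216 Y44.167 F3766
G1 X62.771 Y46.646
G1 X67.326 Y53.140
G1 X66.881 Y63.649
G1 X61.437 Y78.173
M5
G00 X82.989 Y40.898
M3 S369
G1 X47.970 Y8.384 F3766
G1 X14.248 Y47.460
G1 X82.989 Y40.898
M5
G00 X155.766 Y85.107
M3 S369
G1 X88.461 Y21.380 F3766
G1 X102.412 Y33.960
G1 X45.476 Y93.799
G1 X105.255 Y77.348
G1 X69.130 Y54.976
G1 X155.766 Y85.107
M5
G00 X0.000 Y0.000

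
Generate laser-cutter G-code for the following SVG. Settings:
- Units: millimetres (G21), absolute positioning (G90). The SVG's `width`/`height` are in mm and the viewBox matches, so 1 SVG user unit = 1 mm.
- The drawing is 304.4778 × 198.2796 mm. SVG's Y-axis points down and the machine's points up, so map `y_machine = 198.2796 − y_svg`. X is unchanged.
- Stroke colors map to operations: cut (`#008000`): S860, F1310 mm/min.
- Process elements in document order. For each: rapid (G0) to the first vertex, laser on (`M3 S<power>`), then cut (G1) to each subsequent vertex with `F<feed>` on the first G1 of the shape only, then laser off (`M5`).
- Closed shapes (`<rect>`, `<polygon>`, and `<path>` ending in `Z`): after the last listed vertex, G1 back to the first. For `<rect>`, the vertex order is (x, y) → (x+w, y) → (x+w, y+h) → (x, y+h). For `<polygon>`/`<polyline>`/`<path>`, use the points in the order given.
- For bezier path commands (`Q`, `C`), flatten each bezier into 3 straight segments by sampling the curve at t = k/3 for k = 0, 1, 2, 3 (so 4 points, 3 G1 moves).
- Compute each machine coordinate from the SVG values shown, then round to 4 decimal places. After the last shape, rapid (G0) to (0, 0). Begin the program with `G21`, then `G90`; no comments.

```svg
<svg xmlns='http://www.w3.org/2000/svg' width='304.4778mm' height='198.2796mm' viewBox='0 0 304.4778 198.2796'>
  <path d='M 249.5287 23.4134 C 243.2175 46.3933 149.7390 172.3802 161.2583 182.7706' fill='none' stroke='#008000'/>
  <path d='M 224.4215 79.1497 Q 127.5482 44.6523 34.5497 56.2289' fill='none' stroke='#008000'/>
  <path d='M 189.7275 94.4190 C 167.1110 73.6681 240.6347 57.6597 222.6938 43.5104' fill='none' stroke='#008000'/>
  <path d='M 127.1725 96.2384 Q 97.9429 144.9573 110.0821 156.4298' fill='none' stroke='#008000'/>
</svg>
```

G21
G90
G0 X249.5287 Y174.8662
M3 S860
G1 X221.2790 Y125.6471 F1310
G1 X177.6210 Y56.3351
G1 X161.2583 Y15.5090
M5
G0 X224.4215 Y119.1299
M3 S860
G1 X160.2698 Y137.0088 F1310
G1 X96.9792 Y144.6491
G1 X34.5497 Y142.0507
M5
G0 X189.7275 Y103.8606
M3 S860
G1 X192.2094 Y123.1375 F1310
G1 X217.0948 Y139.8934
G1 X222.6938 Y154.7692
M5
G0 X127.1725 Y102.0412
M3 S860
G1 X112.2826 Y73.7004 F1310
G1 X106.5858 Y53.6366
G1 X110.0821 Y41.8498
M5
G0 X0.0000 Y0.0000

viewBox `0 0 304.4778 198.2796` with mm width/height → 1 unit = 1 mm. Flip: y_m = 198.2796 − y_svg.

**Shape 1** — `<path>` cubic bezier, stroke `#008000` → cut (S860, F1310). Control points (SVG): P0=(249.5287,23.4134), P1=(243.2175,46.3933), P2=(149.7390,172.3802), P3=(161.2583,182.7706); sampled at t=k/3. Machine vertices: (249.5287,174.8662) → (221.2790,125.6471) → (177.6210,56.3351) → (161.2583,15.5090). Open path.

**Shape 2** — `<path>` quadratic bezier, stroke `#008000` → cut (S860, F1310). Control points (SVG): P0=(224.4215,79.1497), P1=(127.5482,44.6523), P2=(34.5497,56.2289); sampled at t=k/3. Machine vertices: (224.4215,119.1299) → (160.2698,137.0088) → (96.9792,144.6491) → (34.5497,142.0507). Open path.

**Shape 3** — `<path>` cubic bezier, stroke `#008000` → cut (S860, F1310). Control points (SVG): P0=(189.7275,94.4190), P1=(167.1110,73.6681), P2=(240.6347,57.6597), P3=(222.6938,43.5104); sampled at t=k/3. Machine vertices: (189.7275,103.8606) → (192.2094,123.1375) → (217.0948,139.8934) → (222.6938,154.7692). Open path.

**Shape 4** — `<path>` quadratic bezier, stroke `#008000` → cut (S860, F1310). Control points (SVG): P0=(127.1725,96.2384), P1=(97.9429,144.9573), P2=(110.0821,156.4298); sampled at t=k/3. Machine vertices: (127.1725,102.0412) → (112.2826,73.7004) → (106.5858,53.6366) → (110.0821,41.8498). Open path.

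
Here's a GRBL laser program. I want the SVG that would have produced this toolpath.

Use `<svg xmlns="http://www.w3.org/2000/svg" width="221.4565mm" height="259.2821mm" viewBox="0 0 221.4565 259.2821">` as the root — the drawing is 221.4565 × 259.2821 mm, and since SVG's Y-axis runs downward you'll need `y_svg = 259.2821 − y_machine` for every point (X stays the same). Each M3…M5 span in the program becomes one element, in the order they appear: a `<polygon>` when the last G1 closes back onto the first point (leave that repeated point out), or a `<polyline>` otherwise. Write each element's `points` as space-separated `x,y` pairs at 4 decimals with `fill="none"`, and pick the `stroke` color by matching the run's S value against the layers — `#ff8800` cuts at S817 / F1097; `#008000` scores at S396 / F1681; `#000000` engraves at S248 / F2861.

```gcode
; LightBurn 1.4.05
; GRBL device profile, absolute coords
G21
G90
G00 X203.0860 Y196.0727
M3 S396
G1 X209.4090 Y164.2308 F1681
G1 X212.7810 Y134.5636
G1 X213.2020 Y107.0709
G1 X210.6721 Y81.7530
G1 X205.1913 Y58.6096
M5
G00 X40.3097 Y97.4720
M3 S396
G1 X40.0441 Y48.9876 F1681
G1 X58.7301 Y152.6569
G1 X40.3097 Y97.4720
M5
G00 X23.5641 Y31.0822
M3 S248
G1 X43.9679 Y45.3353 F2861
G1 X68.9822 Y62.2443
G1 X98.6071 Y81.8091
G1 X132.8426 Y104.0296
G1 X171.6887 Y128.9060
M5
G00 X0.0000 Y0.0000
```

<svg xmlns="http://www.w3.org/2000/svg" width="221.4565mm" height="259.2821mm" viewBox="0 0 221.4565 259.2821">
  <polyline points="203.0860,63.2094 209.4090,95.0513 212.7810,124.7185 213.2020,152.2112 210.6721,177.5291 205.1913,200.6725" fill="none" stroke="#008000"/>
  <polygon points="40.3097,161.8101 40.0441,210.2945 58.7301,106.6252" fill="none" stroke="#008000"/>
  <polyline points="23.5641,228.1999 43.9679,213.9468 68.9822,197.0378 98.6071,177.4730 132.8426,155.2525 171.6887,130.3761" fill="none" stroke="#000000"/>
</svg>

Each laser-on run becomes one SVG element. Flip Y back into SVG space with y_svg = 259.2821 − y_machine.

Run 1: the run's S396 means `#008000` (score). The run is open, so emit a `<polyline>` with points (Y-flipped): 203.0860,63.2094 209.4090,95.0513 212.7810,124.7185 213.2020,152.2112 210.6721,177.5291 205.1913,200.6725.

Run 2: S396 ⇒ score layer `#008000`. The run returns to its start, so emit a `<polygon>` with points (Y-flipped): 40.3097,161.8101 40.0441,210.2945 58.7301,106.6252.

Run 3: power S248 maps to stroke `#000000` (engrave). The run is open, so emit a `<polyline>` with points (Y-flipped): 23.5641,228.1999 43.9679,213.9468 68.9822,197.0378 98.6071,177.4730 132.8426,155.2525 171.6887,130.3761.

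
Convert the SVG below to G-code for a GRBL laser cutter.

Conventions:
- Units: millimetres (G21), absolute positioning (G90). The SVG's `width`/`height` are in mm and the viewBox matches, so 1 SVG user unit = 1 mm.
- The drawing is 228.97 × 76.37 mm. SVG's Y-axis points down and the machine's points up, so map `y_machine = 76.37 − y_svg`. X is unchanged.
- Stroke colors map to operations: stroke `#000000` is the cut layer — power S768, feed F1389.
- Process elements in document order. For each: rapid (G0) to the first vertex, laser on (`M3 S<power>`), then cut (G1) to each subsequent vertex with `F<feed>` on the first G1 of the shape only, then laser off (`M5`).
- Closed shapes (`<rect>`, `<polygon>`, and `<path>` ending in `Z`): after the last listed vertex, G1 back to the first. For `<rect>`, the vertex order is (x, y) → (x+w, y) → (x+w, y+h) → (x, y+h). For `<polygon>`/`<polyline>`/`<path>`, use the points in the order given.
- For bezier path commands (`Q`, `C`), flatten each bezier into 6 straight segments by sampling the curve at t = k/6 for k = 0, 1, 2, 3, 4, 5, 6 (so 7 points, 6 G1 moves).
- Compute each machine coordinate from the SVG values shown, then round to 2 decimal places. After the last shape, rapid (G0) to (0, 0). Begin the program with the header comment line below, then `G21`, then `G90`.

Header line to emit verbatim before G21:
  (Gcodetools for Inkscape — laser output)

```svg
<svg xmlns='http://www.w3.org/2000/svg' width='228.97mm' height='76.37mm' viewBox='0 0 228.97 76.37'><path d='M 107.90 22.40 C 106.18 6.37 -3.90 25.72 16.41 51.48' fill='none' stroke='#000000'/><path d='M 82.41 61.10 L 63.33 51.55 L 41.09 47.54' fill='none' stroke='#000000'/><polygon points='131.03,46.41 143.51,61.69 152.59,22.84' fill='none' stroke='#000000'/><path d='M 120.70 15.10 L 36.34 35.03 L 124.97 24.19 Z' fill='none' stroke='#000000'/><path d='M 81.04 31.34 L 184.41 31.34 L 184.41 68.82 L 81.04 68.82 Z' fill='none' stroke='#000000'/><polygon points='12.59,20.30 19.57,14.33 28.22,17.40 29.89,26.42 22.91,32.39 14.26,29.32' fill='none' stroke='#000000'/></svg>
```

1 u = 1 mm; y_m = 76.37 − y.

[1] `<path>` cubic bezier, #000000→cut S768 F1389: (107.90,53.97) → (99.12,59.17) → (78.90,59.28) → (53.89,55.10) → (30.72,47.44) → (16.02,37.10) → (16.41,24.89)

[2] `<path>` open polyline, #000000→cut S768 F1389: (82.41,15.27) → (63.33,24.82) → (41.09,28.83)

[3] `<polygon>` closed polygon, #000000→cut S768 F1389: (131.03,29.96) → (143.51,14.68) → (152.59,53.53) → (131.03,29.96) (closed)

[4] `<path>` closed polygon, #000000→cut S768 F1389: (120.70,61.27) → (36.34,41.34) → (124.97,52.18) → (120.70,61.27) (closed)

[5] `<path>` rectangle, #000000→cut S768 F1389: (81.04,45.03) → (184.41,45.03) → (184.41,7.55) → (81.04,7.55) → (81.04,45.03) (closed)

[6] `<polygon>` regular polygon, #000000→cut S768 F1389: (12.59,56.07) → (19.57,62.04) → (28.22,58.97) → (29.89,49.95) → (22.91,43.98) → (14.26,47.05) → (12.59,56.07) (closed)

(Gcodetools for Inkscape — laser output)
G21
G90
G0 X107.90 Y53.97
M3 S768
G1 X99.12 Y59.17 F1389
G1 X78.90 Y59.28
G1 X53.89 Y55.10
G1 X30.72 Y47.44
G1 X16.02 Y37.10
G1 X16.41 Y24.89
M5
G0 X82.41 Y15.27
M3 S768
G1 X63.33 Y24.82 F1389
G1 X41.09 Y28.83
M5
G0 X131.03 Y29.96
M3 S768
G1 X143.51 Y14.68 F1389
G1 X152.59 Y53.53
G1 X131.03 Y29.96
M5
G0 X120.70 Y61.27
M3 S768
G1 X36.34 Y41.34 F1389
G1 X124.97 Y52.18
G1 X120.70 Y61.27
M5
G0 X81.04 Y45.03
M3 S768
G1 X184.41 Y45.03 F1389
G1 X184.41 Y7.55
G1 X81.04 Y7.55
G1 X81.04 Y45.03
M5
G0 X12.59 Y56.07
M3 S768
G1 X19.57 Y62.04 F1389
G1 X28.22 Y58.97
G1 X29.89 Y49.95
G1 X22.91 Y43.98
G1 X14.26 Y47.05
G1 X12.59 Y56.07
M5
G0 X0.00 Y0.00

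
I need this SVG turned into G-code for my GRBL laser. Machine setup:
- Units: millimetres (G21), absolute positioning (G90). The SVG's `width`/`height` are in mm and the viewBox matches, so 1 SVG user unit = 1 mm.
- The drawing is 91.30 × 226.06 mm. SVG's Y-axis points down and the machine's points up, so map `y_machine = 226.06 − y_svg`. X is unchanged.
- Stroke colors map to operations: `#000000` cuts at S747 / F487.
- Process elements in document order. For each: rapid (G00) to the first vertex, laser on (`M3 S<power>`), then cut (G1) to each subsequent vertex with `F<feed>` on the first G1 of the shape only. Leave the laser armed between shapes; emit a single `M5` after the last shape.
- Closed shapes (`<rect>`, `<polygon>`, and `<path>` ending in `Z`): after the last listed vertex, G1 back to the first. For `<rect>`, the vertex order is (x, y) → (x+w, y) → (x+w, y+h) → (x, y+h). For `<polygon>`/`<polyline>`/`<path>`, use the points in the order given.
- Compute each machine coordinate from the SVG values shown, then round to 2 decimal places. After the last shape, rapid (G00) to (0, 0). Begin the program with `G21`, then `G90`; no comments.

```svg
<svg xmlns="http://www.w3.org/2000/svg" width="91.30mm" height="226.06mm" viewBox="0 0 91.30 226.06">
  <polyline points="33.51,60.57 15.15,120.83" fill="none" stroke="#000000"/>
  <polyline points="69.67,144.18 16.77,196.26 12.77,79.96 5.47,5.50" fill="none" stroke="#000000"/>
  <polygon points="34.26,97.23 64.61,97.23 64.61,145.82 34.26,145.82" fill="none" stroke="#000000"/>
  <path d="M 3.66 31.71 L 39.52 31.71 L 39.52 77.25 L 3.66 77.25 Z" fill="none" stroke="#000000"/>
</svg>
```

G21
G90
G00 X33.51 Y165.49
M3 S747
G1 X15.15 Y105.23 F487
G00 X69.67 Y81.88
M3 S747
G1 X16.77 Y29.80 F487
G1 X12.77 Y146.10
G1 X5.47 Y220.56
G00 X34.26 Y128.83
M3 S747
G1 X64.61 Y128.83 F487
G1 X64.61 Y80.24
G1 X34.26 Y80.24
G1 X34.26 Y128.83
G00 X3.66 Y194.35
M3 S747
G1 X39.52 Y194.35 F487
G1 X39.52 Y148.81
G1 X3.66 Y148.81
G1 X3.66 Y194.35
M5
G00 X0.00 Y0.00

Since the viewBox matches the mm dimensions, user units are millimetres directly. The only transform is the Y-flip y_m = 226.06 − y_svg.

Shape 1 is a line segment drawn with `<polyline>`. Its stroke #000000 means cut at S747, F487. After flipping Y the toolpath is (33.51,165.49) → (15.15,105.23).

Shape 2 is a open polyline drawn with `<polyline>`. Its stroke #000000 means cut at S747, F487. After flipping Y the toolpath is (69.67,81.88) → (16.77,29.80) → (12.77,146.10) → (5.47,220.56).

Shape 3 is a rectangle drawn with `<polygon>`. Its stroke #000000 means cut at S747, F487. After flipping Y the toolpath is (34.26,128.83) → (64.61,128.83) → (64.61,80.24) → (34.26,80.24) → (34.26,128.83), returning to the start.

Shape 4 is a rectangle drawn with `<path>`. Its stroke #000000 means cut at S747, F487. After flipping Y the toolpath is (3.66,194.35) → (39.52,194.35) → (39.52,148.81) → (3.66,148.81) → (3.66,194.35), returning to the start.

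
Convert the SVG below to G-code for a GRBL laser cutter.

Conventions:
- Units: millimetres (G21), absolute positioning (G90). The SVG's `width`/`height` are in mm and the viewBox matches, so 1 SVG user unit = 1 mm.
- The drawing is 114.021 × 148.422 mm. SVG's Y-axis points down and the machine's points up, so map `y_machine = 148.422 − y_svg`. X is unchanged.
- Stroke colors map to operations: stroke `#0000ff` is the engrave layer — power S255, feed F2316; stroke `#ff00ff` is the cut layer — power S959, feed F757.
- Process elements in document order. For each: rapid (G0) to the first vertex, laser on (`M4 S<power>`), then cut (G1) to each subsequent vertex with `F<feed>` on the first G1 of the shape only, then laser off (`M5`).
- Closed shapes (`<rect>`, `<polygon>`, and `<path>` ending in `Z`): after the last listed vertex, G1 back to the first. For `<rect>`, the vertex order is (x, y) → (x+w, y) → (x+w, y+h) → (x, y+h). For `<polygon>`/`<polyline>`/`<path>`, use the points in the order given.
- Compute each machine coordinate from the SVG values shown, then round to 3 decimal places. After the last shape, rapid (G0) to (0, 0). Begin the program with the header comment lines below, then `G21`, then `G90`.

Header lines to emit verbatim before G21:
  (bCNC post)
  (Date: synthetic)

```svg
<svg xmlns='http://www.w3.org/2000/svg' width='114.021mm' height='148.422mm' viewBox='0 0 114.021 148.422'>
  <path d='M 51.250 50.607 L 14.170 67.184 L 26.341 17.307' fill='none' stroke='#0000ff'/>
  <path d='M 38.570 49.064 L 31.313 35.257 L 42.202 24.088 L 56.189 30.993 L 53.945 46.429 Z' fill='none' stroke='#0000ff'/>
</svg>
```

(bCNC post)
(Date: synthetic)
G21
G90
G0 X51.250 Y97.815
M4 S255
G1 X14.170 Y81.238 F2316
G1 X26.341 Y131.115
M5
G0 X38.570 Y99.358
M4 S255
G1 X31.313 Y113.165 F2316
G1 X42.202 Y124.334
G1 X56.189 Y117.429
G1 X53.945 Y101.993
G1 X38.570 Y99.358
M5
G0 X0.000 Y0.000

Since the viewBox matches the mm dimensions, user units are millimetres directly. The only transform is the Y-flip y_m = 148.422 − y_svg.

Shape 1 is a open polyline drawn with `<path>`. Its stroke #0000ff means engrave at S255, F2316. After flipping Y the toolpath is (51.250,97.815) → (14.170,81.238) → (26.341,131.115).

Shape 2 is a regular polygon drawn with `<path>`. Its stroke #0000ff means engrave at S255, F2316. After flipping Y the toolpath is (38.570,99.358) → (31.313,113.165) → (42.202,124.334) → (56.189,117.429) → (53.945,101.993) → (38.570,99.358), returning to the start.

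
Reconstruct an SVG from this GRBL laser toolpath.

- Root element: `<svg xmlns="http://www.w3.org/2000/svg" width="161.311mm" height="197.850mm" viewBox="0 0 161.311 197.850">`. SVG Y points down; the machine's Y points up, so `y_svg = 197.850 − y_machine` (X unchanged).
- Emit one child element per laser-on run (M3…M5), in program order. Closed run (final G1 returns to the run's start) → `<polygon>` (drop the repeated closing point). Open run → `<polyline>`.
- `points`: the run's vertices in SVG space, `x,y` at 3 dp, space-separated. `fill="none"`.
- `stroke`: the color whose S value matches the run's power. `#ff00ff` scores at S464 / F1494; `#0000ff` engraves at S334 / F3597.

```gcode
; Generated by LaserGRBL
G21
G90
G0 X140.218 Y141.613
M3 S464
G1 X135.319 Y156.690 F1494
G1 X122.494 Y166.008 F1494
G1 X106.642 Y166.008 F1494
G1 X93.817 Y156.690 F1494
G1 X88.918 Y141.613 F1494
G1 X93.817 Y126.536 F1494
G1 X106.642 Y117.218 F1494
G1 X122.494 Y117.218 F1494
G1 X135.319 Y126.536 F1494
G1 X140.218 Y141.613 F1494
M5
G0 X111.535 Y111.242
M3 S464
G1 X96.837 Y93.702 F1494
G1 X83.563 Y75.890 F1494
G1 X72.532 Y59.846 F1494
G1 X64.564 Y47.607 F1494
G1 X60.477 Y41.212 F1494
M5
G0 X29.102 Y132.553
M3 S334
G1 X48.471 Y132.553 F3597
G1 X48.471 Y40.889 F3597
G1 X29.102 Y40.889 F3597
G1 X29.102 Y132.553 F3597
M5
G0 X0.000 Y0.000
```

Each laser-on run becomes one SVG element. Flip Y back into SVG space with y_svg = 197.850 − y_machine.

Run 1: the run's S464 means `#ff00ff` (score). The run returns to its start, so emit a `<polygon>` with points (Y-flipped): 140.218,56.237 135.319,41.160 122.494,31.842 106.642,31.842 93.817,41.160 88.918,56.237 93.817,71.314 106.642,80.632 122.494,80.632 135.319,71.314.

Run 2: power S464 maps to stroke `#ff00ff` (score). The run is open, so emit a `<polyline>` with points (Y-flipped): 111.535,86.608 96.837,104.148 83.563,121.960 72.532,138.004 64.564,150.243 60.477,156.638.

Run 3: the run's S334 means `#0000ff` (engrave). The run returns to its start, so emit a `<polygon>` with points (Y-flipped): 29.102,65.297 48.471,65.297 48.471,156.961 29.102,156.961.

<svg xmlns="http://www.w3.org/2000/svg" width="161.311mm" height="197.850mm" viewBox="0 0 161.311 197.850">
  <polygon points="140.218,56.237 135.319,41.160 122.494,31.842 106.642,31.842 93.817,41.160 88.918,56.237 93.817,71.314 106.642,80.632 122.494,80.632 135.319,71.314" fill="none" stroke="#ff00ff"/>
  <polyline points="111.535,86.608 96.837,104.148 83.563,121.960 72.532,138.004 64.564,150.243 60.477,156.638" fill="none" stroke="#ff00ff"/>
  <polygon points="29.102,65.297 48.471,65.297 48.471,156.961 29.102,156.961" fill="none" stroke="#0000ff"/>
</svg>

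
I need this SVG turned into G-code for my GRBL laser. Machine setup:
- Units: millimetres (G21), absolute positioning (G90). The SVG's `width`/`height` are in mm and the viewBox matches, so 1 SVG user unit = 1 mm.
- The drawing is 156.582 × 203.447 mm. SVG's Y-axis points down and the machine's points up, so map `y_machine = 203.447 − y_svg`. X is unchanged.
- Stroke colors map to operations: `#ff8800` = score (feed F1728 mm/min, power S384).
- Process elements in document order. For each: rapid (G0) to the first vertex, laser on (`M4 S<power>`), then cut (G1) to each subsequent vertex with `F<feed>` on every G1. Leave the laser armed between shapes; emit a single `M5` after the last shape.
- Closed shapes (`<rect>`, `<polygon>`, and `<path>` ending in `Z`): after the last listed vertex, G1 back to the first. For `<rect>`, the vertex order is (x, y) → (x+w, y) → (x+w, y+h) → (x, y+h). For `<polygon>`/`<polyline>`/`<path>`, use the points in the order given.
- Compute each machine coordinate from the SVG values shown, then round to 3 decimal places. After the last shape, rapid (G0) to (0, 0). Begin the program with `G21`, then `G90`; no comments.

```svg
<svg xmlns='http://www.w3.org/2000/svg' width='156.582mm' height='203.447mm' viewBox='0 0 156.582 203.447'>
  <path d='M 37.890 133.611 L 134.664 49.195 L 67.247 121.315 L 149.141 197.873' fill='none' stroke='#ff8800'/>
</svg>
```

G21
G90
G0 X37.890 Y69.836
M4 S384
G1 X134.664 Y154.252 F1728
G1 X67.247 Y82.132 F1728
G1 X149.141 Y5.574 F1728
M5
G0 X0.000 Y0.000

viewBox `0 0 156.582 203.447` with mm width/height → 1 unit = 1 mm. Flip: y_m = 203.447 − y_svg.

**Shape 1** — `<path>` open polyline, stroke `#ff8800` → score (S384, F1728). Machine vertices: (37.890,69.836) → (134.664,154.252) → (67.247,82.132) → (149.141,5.574). Open path.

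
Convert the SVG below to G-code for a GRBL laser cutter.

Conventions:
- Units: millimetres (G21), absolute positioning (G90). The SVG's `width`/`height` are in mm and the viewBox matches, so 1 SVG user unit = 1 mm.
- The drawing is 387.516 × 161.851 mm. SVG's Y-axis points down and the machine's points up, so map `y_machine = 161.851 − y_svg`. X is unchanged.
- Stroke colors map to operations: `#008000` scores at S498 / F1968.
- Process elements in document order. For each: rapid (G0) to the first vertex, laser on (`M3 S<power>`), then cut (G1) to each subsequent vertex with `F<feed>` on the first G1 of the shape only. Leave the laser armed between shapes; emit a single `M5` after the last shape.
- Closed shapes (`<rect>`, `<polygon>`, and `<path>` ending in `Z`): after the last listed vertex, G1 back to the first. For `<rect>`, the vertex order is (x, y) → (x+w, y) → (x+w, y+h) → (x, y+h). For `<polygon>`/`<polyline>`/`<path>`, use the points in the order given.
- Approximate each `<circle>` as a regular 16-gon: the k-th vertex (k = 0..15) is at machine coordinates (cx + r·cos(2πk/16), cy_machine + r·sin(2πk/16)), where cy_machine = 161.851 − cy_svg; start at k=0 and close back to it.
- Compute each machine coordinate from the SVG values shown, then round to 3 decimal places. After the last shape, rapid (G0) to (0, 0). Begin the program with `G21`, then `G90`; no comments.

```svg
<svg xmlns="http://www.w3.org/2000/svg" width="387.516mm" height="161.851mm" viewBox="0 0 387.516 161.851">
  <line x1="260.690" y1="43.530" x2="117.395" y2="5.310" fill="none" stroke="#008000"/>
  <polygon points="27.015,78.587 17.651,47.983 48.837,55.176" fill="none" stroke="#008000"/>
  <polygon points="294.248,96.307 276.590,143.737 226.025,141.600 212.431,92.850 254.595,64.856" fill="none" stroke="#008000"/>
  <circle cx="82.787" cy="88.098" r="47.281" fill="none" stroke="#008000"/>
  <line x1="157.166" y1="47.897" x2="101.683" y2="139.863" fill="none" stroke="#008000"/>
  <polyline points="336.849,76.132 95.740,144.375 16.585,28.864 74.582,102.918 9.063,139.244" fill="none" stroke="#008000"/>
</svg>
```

G21
G90
G0 X260.690 Y118.321
M3 S498
G1 X117.395 Y156.541 F1968
G0 X27.015 Y83.264
M3 S498
G1 X17.651 Y113.868 F1968
G1 X48.837 Y106.675
G1 X27.015 Y83.264
G0 X294.248 Y65.544
M3 S498
G1 X276.590 Y18.114 F1968
G1 X226.025 Y20.251
G1 X212.431 Y69.001
G1 X254.595 Y96.995
G1 X294.248 Y65.544
G0 X130.068 Y73.753
M3 S498
G1 X126.469 Y91.847 F1968
G1 X116.220 Y107.186
G1 X100.881 Y117.435
G1 X82.787 Y121.034
G1 X64.693 Y117.435
G1 X49.354 Y107.186
G1 X39.105 Y91.847
G1 X35.506 Y73.753
G1 X39.105 Y55.659
G1 X49.354 Y40.320
G1 X64.693 Y30.071
G1 X82.787 Y26.472
G1 X100.881 Y30.071
G1 X116.220 Y40.320
G1 X126.469 Y55.659
G1 X130.068 Y73.753
G0 X157.166 Y113.954
M3 S498
G1 X101.683 Y21.988 F1968
G0 X336.849 Y85.719
M3 S498
G1 X95.740 Y17.476 F1968
G1 X16.585 Y132.987
G1 X74.582 Y58.933
G1 X9.063 Y22.607
M5
G0 X0.000 Y0.000

Since the viewBox matches the mm dimensions, user units are millimetres directly. The only transform is the Y-flip y_m = 161.851 − y_svg.

Shape 1 is a line segment drawn with `<line>`. Its stroke #008000 means score at S498, F1968. After flipping Y the toolpath is (260.690,118.321) → (117.395,156.541).

Shape 2 is a regular polygon drawn with `<polygon>`. Its stroke #008000 means score at S498, F1968. After flipping Y the toolpath is (27.015,83.264) → (17.651,113.868) → (48.837,106.675) → (27.015,83.264), returning to the start.

Shape 3 is a regular polygon drawn with `<polygon>`. Its stroke #008000 means score at S498, F1968. After flipping Y the toolpath is (294.248,65.544) → (276.590,18.114) → (226.025,20.251) → (212.431,69.001) → (254.595,96.995) → (294.248,65.544), returning to the start.

Shape 4 is a circle drawn with `<circle>`. Its stroke #008000 means score at S498, F1968. After flipping Y the toolpath is (130.068,73.753) → (126.469,91.847) → (116.220,107.186) → (100.881,117.435) → (82.787,121.034) → (64.693,117.435) → (49.354,107.186) → (39.105,91.847) → (35.506,73.753) → (39.105,55.659) → (49.354,40.320) → (64.693,30.071) → (82.787,26.472) → (100.881,30.071) → (116.220,40.320) → (126.469,55.659) → (130.068,73.753), returning to the start.

Shape 5 is a line segment drawn with `<line>`. Its stroke #008000 means score at S498, F1968. After flipping Y the toolpath is (157.166,113.954) → (101.683,21.988).

Shape 6 is a open polyline drawn with `<polyline>`. Its stroke #008000 means score at S498, F1968. After flipping Y the toolpath is (336.849,85.719) → (95.740,17.476) → (16.585,132.987) → (74.582,58.933) → (9.063,22.607).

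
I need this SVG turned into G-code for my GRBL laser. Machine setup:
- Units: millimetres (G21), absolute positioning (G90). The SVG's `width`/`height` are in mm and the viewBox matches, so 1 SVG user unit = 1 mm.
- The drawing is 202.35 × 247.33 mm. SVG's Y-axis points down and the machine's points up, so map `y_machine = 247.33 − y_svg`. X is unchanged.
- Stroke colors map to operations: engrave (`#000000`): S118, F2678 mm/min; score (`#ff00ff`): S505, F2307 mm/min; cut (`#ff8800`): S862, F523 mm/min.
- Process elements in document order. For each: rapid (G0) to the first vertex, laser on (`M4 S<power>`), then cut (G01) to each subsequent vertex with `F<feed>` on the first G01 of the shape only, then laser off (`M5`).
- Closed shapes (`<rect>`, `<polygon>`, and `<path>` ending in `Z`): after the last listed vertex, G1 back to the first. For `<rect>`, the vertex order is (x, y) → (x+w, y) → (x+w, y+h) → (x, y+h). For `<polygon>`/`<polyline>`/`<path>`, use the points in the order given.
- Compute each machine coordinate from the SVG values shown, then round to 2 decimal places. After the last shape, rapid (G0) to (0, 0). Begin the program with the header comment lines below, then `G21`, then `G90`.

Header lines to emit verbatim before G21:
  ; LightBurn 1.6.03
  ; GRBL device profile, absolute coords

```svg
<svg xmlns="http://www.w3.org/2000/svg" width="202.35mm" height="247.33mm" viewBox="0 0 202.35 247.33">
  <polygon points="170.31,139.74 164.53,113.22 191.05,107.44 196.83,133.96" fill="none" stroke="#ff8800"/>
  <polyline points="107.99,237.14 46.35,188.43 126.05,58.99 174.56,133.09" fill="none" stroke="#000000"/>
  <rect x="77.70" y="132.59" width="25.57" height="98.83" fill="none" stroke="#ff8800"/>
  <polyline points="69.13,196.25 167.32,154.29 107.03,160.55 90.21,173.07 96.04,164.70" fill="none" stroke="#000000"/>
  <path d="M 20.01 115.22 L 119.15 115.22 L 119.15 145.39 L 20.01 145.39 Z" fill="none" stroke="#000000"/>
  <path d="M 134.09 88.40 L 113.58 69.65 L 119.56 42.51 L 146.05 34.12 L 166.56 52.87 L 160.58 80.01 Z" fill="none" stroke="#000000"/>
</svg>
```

viewBox `0 0 202.35 247.33` with mm width/height → 1 unit = 1 mm. Flip: y_m = 247.33 − y_svg.

**Shape 1** — `<polygon>` regular polygon, stroke `#ff8800` → cut (S862, F523). Machine vertices: (170.31,107.59) → (164.53,134.11) → (191.05,139.89) → (196.83,113.37) → (170.31,107.59). Closed: final G1 returns to the first vertex.

**Shape 2** — `<polyline>` open polyline, stroke `#000000` → engrave (S118, F2678). Machine vertices: (107.99,10.19) → (46.35,58.90) → (126.05,188.34) → (174.56,114.24). Open path.

**Shape 3** — `<rect>` rectangle, stroke `#ff8800` → cut (S862, F523). Machine vertices: (77.70,114.74) → (103.27,114.74) → (103.27,15.91) → (77.70,15.91) → (77.70,114.74). Closed: final G1 returns to the first vertex.

**Shape 4** — `<polyline>` open polyline, stroke `#000000` → engrave (S118, F2678). Machine vertices: (69.13,51.08) → (167.32,93.04) → (107.03,86.78) → (90.21,74.26) → (96.04,82.63). Open path.

**Shape 5** — `<path>` rectangle, stroke `#000000` → engrave (S118, F2678). Machine vertices: (20.01,132.11) → (119.15,132.11) → (119.15,101.94) → (20.01,101.94) → (20.01,132.11). Closed: final G1 returns to the first vertex.

**Shape 6** — `<path>` regular polygon, stroke `#000000` → engrave (S118, F2678). Machine vertices: (134.09,158.93) → (113.58,177.68) → (119.56,204.82) → (146.05,213.21) → (166.56,194.46) → (160.58,167.32) → (134.09,158.93). Closed: final G1 returns to the first vertex.

; LightBurn 1.6.03
; GRBL device profile, absolute coords
G21
G90
G0 X170.31 Y107.59
M4 S862
G01 X164.53 Y134.11 F523
G01 X191.05 Y139.89
G01 X196.83 Y113.37
G01 X170.31 Y107.59
M5
G0 X107.99 Y10.19
M4 S118
G01 X46.35 Y58.90 F2678
G01 X126.05 Y188.34
G01 X174.56 Y114.24
M5
G0 X77.70 Y114.74
M4 S862
G01 X103.27 Y114.74 F523
G01 X103.27 Y15.91
G01 X77.70 Y15.91
G01 X77.70 Y114.74
M5
G0 X69.13 Y51.08
M4 S118
G01 X167.32 Y93.04 F2678
G01 X107.03 Y86.78
G01 X90.21 Y74.26
G01 X96.04 Y82.63
M5
G0 X20.01 Y132.11
M4 S118
G01 X119.15 Y132.11 F2678
G01 X119.15 Y101.94
G01 X20.01 Y101.94
G01 X20.01 Y132.11
M5
G0 X134.09 Y158.93
M4 S118
G01 X113.58 Y177.68 F2678
G01 X119.56 Y204.82
G01 X146.05 Y213.21
G01 X166.56 Y194.46
G01 X160.58 Y167.32
G01 X134.09 Y158.93
M5
G0 X0.00 Y0.00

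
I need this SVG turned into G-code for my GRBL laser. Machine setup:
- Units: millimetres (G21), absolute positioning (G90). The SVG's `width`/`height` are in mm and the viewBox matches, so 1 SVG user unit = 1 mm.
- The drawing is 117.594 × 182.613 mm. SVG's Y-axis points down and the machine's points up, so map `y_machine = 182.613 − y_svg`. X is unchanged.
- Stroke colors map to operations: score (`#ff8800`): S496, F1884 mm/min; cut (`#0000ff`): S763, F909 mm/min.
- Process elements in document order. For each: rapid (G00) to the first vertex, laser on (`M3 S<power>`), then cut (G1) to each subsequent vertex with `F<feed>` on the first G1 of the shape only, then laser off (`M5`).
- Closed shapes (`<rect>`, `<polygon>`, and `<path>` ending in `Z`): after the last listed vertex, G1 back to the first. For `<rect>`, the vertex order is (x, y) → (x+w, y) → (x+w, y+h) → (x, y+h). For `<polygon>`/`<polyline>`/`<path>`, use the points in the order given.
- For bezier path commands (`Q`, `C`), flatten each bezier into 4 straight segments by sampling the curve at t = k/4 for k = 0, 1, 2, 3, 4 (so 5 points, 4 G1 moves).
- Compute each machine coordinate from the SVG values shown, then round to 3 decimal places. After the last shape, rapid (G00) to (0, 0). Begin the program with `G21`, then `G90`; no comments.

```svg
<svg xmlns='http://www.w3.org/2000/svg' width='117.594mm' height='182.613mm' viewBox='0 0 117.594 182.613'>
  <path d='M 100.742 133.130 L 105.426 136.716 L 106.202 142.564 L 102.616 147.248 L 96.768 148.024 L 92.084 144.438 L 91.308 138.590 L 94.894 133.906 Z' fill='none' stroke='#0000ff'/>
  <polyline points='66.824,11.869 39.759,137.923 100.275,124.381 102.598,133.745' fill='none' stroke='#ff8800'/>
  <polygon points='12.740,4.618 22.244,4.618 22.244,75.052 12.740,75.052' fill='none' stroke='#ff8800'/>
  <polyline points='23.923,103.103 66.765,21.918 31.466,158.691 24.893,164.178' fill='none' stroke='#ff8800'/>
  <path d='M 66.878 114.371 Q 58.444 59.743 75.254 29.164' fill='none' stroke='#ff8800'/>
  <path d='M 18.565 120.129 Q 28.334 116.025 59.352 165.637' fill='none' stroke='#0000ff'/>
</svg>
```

G21
G90
G00 X100.742 Y49.483
M3 S763
G1 X105.426 Y45.897 F909
G1 X106.202 Y40.049
G1 X102.616 Y35.365
G1 X96.768 Y34.589
G1 X92.084 Y38.175
G1 X91.308 Y44.023
G1 X94.894 Y48.707
G1 X100.742 Y49.483
M5
G00 X66.824 Y170.744
M3 S496
G1 X39.759 Y44.690 F1884
G1 X100.275 Y58.232
G1 X102.598 Y48.868
M5
G00 X12.740 Y177.995
M3 S496
G1 X22.244 Y177.995 F1884
G1 X22.244 Y107.561
G1 X12.740 Y107.561
G1 X12.740 Y177.995
M5
G00 X23.923 Y79.510
M3 S496
G1 X66.765 Y160.695 F1884
G1 X31.466 Y23.922
G1 X24.893 Y18.435
M5
G00 X66.878 Y68.242
M3 S496
G1 X64.239 Y94.053 F1884
G1 X64.755 Y116.858
G1 X68.427 Y136.656
G1 X75.254 Y153.449
M5
G00 X18.565 Y62.484
M3 S763
G1 X24.778 Y61.179 F909
G1 X33.646 Y53.159
G1 X45.171 Y38.425
G1 X59.352 Y16.976
M5
G00 X0.000 Y0.000

1 u = 1 mm; y_m = 182.613 − y.

[1] `<path>` regular polygon, #0000ff→cut S763 F909: (100.742,49.483) → (105.426,45.897) → (106.202,40.049) → (102.616,35.365) → (96.768,34.589) → (92.084,38.175) → (91.308,44.023) → (94.894,48.707) → (100.742,49.483) (closed)

[2] `<polyline>` open polyline, #ff8800→score S496 F1884: (66.824,170.744) → (39.759,44.690) → (100.275,58.232) → (102.598,48.868)

[3] `<polygon>` rectangle, #ff8800→score S496 F1884: (12.740,177.995) → (22.244,177.995) → (22.244,107.561) → (12.740,107.561) → (12.740,177.995) (closed)

[4] `<polyline>` open polyline, #ff8800→score S496 F1884: (23.923,79.510) → (66.765,160.695) → (31.466,23.922) → (24.893,18.435)

[5] `<path>` quadratic bezier, #ff8800→score S496 F1884: (66.878,68.242) → (64.239,94.053) → (64.755,116.858) → (68.427,136.656) → (75.254,153.449)

[6] `<path>` quadratic bezier, #0000ff→cut S763 F909: (18.565,62.484) → (24.778,61.179) → (33.646,53.159) → (45.171,38.425) → (59.352,16.976)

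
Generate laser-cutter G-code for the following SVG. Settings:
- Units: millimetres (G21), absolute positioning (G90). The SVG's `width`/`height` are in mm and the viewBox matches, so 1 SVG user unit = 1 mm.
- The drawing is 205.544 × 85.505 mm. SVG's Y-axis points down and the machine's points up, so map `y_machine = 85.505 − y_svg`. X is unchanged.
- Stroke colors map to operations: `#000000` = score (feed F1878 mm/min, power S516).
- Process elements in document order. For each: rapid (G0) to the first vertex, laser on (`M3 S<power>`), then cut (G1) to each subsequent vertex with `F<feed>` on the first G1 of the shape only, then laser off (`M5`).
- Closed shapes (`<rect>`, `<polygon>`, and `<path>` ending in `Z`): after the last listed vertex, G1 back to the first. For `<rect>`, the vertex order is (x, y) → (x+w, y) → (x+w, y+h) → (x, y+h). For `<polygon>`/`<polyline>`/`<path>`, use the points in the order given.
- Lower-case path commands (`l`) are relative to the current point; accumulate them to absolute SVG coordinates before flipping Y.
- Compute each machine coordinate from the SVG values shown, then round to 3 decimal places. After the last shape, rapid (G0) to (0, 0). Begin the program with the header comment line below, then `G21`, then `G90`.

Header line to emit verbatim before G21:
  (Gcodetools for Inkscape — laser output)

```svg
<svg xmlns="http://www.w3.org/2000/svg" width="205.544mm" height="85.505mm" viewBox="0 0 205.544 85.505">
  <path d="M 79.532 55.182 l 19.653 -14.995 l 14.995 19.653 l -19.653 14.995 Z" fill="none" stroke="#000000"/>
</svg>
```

viewBox `0 0 205.544 85.505` with mm width/height → 1 unit = 1 mm. Flip: y_m = 85.505 − y_svg.

**Shape 1** — `<path>` regular polygon, stroke `#000000` → score (S516, F1878). Machine vertices: (79.532,30.323) → (99.185,45.318) → (114.180,25.665) → (94.527,10.670) → (79.532,30.323). Closed: final G1 returns to the first vertex.

(Gcodetools for Inkscape — laser output)
G21
G90
G0 X79.532 Y30.323
M3 S516
G1 X99.185 Y45.318 F1878
G1 X114.180 Y25.665
G1 X94.527 Y10.670
G1 X79.532 Y30.323
M5
G0 X0.000 Y0.000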